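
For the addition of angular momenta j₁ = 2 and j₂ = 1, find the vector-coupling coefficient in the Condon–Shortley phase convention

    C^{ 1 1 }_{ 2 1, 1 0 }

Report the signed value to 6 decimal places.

-0.547723  (= −√(3/10))

triangle: 2!×2!×0!/5! = 4/120
(j±m)!: 3!×1!×1!×1!×2!×0! = 12
prefactor² = (2J+1)×Δ×N² = 6/5
  k=1: −1/(1!×1!×0!×0!×2!×0!) = -1/2
Σ = -1/2  ⇒  CG² = 6/5×(-1/2)² = 3/10
CG = −√(3/10) = -0.547723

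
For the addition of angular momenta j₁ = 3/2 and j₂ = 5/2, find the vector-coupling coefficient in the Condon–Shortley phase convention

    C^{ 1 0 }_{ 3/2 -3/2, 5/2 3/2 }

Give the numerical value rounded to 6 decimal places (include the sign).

√[3·3!0!2!/6! · 0!3!4!1!1!1!] = √(36/5)
  +(−1)^3/∏(3,0,0,1,0,1)! = -1/6  (running -1/6)
⟨..|..⟩ = √(36/5)·(-1/6) = -0.447214

−√(1/5) ≈ -0.447214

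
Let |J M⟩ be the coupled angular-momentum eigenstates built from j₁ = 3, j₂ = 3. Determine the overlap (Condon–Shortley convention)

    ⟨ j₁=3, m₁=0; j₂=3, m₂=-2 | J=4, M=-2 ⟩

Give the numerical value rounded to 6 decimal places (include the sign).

+√(3/154) ≈ +0.139573

√[9·2!4!4!/11! · 3!3!1!5!2!6!] = √(124416/77)
  +(−1)^0/∏(0,2,3,1,1,3)! = 1/72  (running 1/72)
  +(−1)^1/∏(1,1,2,0,2,4)! = -1/96  (running 1/288)
⟨..|..⟩ = √(124416/77)·(1/288) = +0.139573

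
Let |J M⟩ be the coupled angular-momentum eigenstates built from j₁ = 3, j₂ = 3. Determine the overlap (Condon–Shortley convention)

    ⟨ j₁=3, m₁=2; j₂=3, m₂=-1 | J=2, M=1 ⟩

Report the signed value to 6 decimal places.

j₁+j₂−J=4  J+j₁−j₂=2  J−j₁+j₂=2  j₁+j₂+J+1=9
(j₁±m₁, j₂±m₂, J±M) = (5,1,2,4,3,1)
P² = 320/7
sum k=0..1:
  [0] +1/48 = 1/48
  [1] −1/12 = -1/12
S = -1/16
C² = P²·S² = 5/28 ; C = -0.422577

-0.422577  (= −√(5/28))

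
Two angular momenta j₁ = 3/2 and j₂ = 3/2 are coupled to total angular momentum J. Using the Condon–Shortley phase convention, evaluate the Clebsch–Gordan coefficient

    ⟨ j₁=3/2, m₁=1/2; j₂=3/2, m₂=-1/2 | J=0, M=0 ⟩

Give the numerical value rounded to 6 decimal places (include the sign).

√[1·3!0!0!/4! · 2!1!1!2!0!0!] = √(1)
  +(−1)^1/∏(1,2,0,0,0,0)! = -1/2  (running -1/2)
⟨..|..⟩ = √(1)·(-1/2) = -0.500000

-0.500000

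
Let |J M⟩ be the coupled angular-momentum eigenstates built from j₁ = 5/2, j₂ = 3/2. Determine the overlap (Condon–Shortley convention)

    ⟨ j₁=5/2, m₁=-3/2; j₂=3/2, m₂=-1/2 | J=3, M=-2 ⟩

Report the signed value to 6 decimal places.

−√(1/12) = -0.288675

triangle: 1!*4!*2!/8! = 48/40320
(j±m)!: 1!*4!*1!*2!*1!*5! = 5760
prefactor² = (2J+1)*Δ*N² = 48
  k=0: +1/(0!*1!*4!*1!*0!*1!) = 1/24
  k=1: −1/(1!*0!*3!*0!*1!*2!) = -1/12
Σ = -1/24  ⇒  CG² = 48*(-1/24)² = 1/12
CG = −√(1/12) = -0.288675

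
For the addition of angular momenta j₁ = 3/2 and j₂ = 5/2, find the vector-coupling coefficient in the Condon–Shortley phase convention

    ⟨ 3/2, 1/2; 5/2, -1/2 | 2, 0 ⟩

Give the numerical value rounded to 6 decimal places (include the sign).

j₁+j₂−J=2  J+j₁−j₂=1  J−j₁+j₂=3  j₁+j₂+J+1=7
(j₁±m₁, j₂±m₂, J±M) = (2,1,2,3,2,2)
P² = 8/7
sum k=0..1:
  [0] +1/4 = 1/4
  [1] −1/2 = -1/2
S = -1/4
C² = P²·S² = 1/14 ; C = -0.267261

−√(1/14) ≈ -0.267261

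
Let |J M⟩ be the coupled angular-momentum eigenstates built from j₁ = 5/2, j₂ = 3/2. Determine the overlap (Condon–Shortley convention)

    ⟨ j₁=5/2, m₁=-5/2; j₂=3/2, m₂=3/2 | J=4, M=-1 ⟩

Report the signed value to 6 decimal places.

√[9·0!5!3!/9! · 0!5!3!0!3!5!] = √(64800/7)
  +(−1)^0/∏(0,0,5,3,0,0)! = 1/720  (running 1/720)
⟨..|..⟩ = √(64800/7)·(1/720) = +0.133631

+√(1/56) = +0.133631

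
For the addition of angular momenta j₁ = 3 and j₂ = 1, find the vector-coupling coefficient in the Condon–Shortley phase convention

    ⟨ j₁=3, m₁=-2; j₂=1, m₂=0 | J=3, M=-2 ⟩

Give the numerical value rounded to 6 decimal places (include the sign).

-0.577350  (= −√(1/3))

triangle: 1!×5!×1!/8! = 120/40320
(j±m)!: 1!×5!×1!×1!×1!×5! = 14400
prefactor² = (2J+1)×Δ×N² = 300
  k=0: +1/(0!×1!×5!×1!×0!×0!) = 1/120
  k=1: −1/(1!×0!×4!×0!×1!×1!) = -1/24
Σ = -1/30  ⇒  CG² = 300×(-1/30)² = 1/3
CG = −√(1/3) = -0.577350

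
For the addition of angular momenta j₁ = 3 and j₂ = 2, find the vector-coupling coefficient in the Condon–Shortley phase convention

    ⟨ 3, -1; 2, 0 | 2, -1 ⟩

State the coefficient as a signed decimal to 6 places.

+0.377964

√[5·3!3!1!/8! · 2!4!2!2!1!3!] = √(36/7)
  +(−1)^1/∏(1,2,3,1,0,0)! = -1/12  (running -1/12)
  +(−1)^2/∏(2,1,2,0,1,1)! = 1/4  (running 1/6)
⟨..|..⟩ = √(36/7)·(1/6) = +0.377964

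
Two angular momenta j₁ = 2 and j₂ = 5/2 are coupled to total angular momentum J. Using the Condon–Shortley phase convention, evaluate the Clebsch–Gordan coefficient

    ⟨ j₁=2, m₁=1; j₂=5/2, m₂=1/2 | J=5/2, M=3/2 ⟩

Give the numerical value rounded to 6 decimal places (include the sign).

triangle: 2!·2!·3!/8! = 24/40320
(j±m)!: 3!·1!·3!·2!·4!·1! = 1728
prefactor² = (2J+1)·Δ·N² = 216/35
  k=0: +1/(0!·2!·1!·3!·1!·0!) = 1/12
  k=1: −1/(1!·1!·0!·2!·2!·1!) = -1/4
Σ = -1/6  ⇒  CG² = 216/35·(-1/6)² = 6/35
CG = −√(6/35) = -0.414039

−√(6/35) = -0.414039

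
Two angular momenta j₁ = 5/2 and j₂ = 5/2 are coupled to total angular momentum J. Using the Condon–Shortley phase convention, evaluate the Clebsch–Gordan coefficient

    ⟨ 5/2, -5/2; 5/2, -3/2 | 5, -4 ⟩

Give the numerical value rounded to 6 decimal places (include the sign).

√[11·0!5!5!/11! · 0!5!1!4!1!9!] = √(4147200)
  +(−1)^0/∏(0,0,5,1,0,4)! = 1/2880  (running 1/2880)
⟨..|..⟩ = √(4147200)·(1/2880) = +0.707107

+0.707107  (= +√(1/2))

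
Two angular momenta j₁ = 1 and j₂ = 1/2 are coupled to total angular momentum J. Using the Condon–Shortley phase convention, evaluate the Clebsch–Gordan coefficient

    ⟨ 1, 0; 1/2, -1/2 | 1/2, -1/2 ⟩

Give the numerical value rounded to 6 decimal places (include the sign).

j₁+j₂−J=1  J+j₁−j₂=1  J−j₁+j₂=0  j₁+j₂+J+1=3
(j₁±m₁, j₂±m₂, J±M) = (1,1,0,1,0,1)
P² = 1/3
sum k=0..0:
  [0] +1/1 = 1
S = 1
C² = P²·S² = 1/3 ; C = +0.577350

+0.577350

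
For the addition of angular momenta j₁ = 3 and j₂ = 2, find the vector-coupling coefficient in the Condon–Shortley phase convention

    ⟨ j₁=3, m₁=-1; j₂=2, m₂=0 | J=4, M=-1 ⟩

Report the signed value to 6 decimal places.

-0.327327  (= −√(3/28))

j₁+j₂−J=1  J+j₁−j₂=5  J−j₁+j₂=3  j₁+j₂+J+1=10
(j₁±m₁, j₂±m₂, J±M) = (2,4,2,2,3,5)
P² = 1728/7
sum k=0..1:
  [0] +1/48 = 1/48
  [1] −1/24 = -1/24
S = -1/48
C² = P²·S² = 3/28 ; C = -0.327327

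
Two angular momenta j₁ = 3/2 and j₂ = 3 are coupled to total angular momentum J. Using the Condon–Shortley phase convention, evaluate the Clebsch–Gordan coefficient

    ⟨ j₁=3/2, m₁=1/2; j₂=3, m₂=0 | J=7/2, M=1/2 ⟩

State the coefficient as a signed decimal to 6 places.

j₁+j₂−J=1  J+j₁−j₂=2  J−j₁+j₂=5  j₁+j₂+J+1=9
(j₁±m₁, j₂±m₂, J±M) = (2,1,3,3,4,3)
P² = 384/7
sum k=0..1:
  [0] +1/12 = 1/12
  [1] −1/24 = -1/24
S = 1/24
C² = P²·S² = 2/21 ; C = +0.308607

+0.308607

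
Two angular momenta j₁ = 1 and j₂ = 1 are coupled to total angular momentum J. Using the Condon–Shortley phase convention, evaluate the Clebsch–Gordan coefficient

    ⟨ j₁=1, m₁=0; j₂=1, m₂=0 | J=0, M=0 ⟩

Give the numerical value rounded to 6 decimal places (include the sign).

triangle: 2!*0!*0!/3! = 2/6
(j±m)!: 1!*1!*1!*1!*0!*0! = 1
prefactor² = (2J+1)*Δ*N² = 1/3
  k=1: −1/(1!*1!*0!*0!*0!*0!) = -1
Σ = -1  ⇒  CG² = 1/3*(-1)² = 1/3
CG = −√(1/3) = -0.577350

-0.577350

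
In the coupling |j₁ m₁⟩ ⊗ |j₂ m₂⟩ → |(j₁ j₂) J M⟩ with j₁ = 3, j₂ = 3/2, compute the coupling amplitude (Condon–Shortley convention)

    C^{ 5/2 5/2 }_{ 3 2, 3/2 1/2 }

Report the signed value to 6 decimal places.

j₁+j₂−J=2  J+j₁−j₂=4  J−j₁+j₂=1  j₁+j₂+J+1=8
(j₁±m₁, j₂±m₂, J±M) = (5,1,2,1,5,0)
P² = 1440/7
sum k=1..1:
  [1] −1/24 = -1/24
S = -1/24
C² = P²·S² = 5/14 ; C = -0.597614

-0.597614  (= −√(5/14))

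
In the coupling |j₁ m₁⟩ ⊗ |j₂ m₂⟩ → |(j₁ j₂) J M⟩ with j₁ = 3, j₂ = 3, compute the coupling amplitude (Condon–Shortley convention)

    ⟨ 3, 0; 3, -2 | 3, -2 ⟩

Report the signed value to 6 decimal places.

√[7·3!3!3!/10! · 3!3!1!5!1!5!] = √(216)
  +(−1)^0/∏(0,3,3,1,0,2)! = 1/72  (running 1/72)
  +(−1)^1/∏(1,2,2,0,1,3)! = -1/24  (running -1/36)
⟨..|..⟩ = √(216)·(-1/36) = -0.408248

−√(1/6) ≈ -0.408248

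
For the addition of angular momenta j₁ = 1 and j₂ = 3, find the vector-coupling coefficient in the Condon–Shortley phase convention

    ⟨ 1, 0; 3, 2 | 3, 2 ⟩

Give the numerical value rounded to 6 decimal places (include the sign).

√[7·1!1!5!/8! · 1!1!5!1!5!1!] = √(300)
  +(−1)^0/∏(0,1,1,5,0,0)! = 1/120  (running 1/120)
  +(−1)^1/∏(1,0,0,4,1,1)! = -1/24  (running -1/30)
⟨..|..⟩ = √(300)·(-1/30) = -0.577350

-0.577350  (= −√(1/3))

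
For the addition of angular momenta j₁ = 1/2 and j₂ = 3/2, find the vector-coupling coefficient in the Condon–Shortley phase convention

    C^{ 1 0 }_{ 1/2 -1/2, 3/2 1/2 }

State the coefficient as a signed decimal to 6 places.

triangle: 1!*0!*2!/4! = 2/24
(j±m)!: 0!*1!*2!*1!*1!*1! = 2
prefactor² = (2J+1)*Δ*N² = 1/2
  k=1: −1/(1!*0!*0!*1!*0!*1!) = -1
Σ = -1  ⇒  CG² = 1/2*(-1)² = 1/2
CG = −√(1/2) = -0.707107

-0.707107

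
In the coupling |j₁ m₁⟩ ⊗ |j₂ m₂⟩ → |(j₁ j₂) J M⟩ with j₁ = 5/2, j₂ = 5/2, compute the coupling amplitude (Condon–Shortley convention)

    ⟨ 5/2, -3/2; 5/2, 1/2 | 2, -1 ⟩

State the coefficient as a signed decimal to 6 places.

+0.377964  (= +√(1/7))

√[5·3!2!2!/8! · 1!4!3!2!1!3!] = √(36/7)
  +(−1)^2/∏(2,1,2,1,0,1)! = 1/4  (running 1/4)
  +(−1)^3/∏(3,0,1,0,1,2)! = -1/12  (running 1/6)
⟨..|..⟩ = √(36/7)·(1/6) = +0.377964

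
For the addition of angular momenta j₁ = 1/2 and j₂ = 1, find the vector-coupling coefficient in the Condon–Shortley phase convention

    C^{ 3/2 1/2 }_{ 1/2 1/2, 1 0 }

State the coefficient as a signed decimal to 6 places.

+√(2/3) ≈ +0.816497

triangle: 0!×1!×2!/4! = 2/24
(j±m)!: 1!×0!×1!×1!×2!×1! = 2
prefactor² = (2J+1)×Δ×N² = 2/3
  k=0: +1/(0!×0!×0!×1!×1!×1!) = 1
Σ = 1  ⇒  CG² = 2/3×1² = 2/3
CG = +√(2/3) = +0.816497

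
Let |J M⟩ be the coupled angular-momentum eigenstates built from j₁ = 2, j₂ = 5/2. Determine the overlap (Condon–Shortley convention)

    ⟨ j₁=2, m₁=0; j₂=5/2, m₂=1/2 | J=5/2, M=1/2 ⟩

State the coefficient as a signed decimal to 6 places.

triangle: 2!·2!·3!/8! = 24/40320
(j±m)!: 2!·2!·3!·2!·3!·2! = 576
prefactor² = (2J+1)·Δ·N² = 72/35
  k=0: +1/(0!·2!·2!·3!·0!·0!) = 1/24
  k=1: −1/(1!·1!·1!·2!·1!·1!) = -1/2
  k=2: +1/(2!·0!·0!·1!·2!·2!) = 1/8
Σ = -1/3  ⇒  CG² = 72/35·(-1/3)² = 8/35
CG = −√(8/35) = -0.478091

−√(8/35) ≈ -0.478091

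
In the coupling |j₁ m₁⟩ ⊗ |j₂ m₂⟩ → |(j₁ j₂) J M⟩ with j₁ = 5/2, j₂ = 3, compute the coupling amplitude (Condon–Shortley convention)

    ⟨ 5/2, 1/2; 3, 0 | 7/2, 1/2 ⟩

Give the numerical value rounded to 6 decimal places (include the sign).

−√(4/21) = -0.436436

triangle: 2!×3!×4!/10! = 288/3628800
(j±m)!: 3!×2!×3!×3!×4!×3! = 62208
prefactor² = (2J+1)×Δ×N² = 6912/175
  k=0: +1/(0!×2!×2!×3!×1!×1!) = 1/24
  k=1: −1/(1!×1!×1!×2!×2!×2!) = -1/8
  k=2: +1/(2!×0!×0!×1!×3!×3!) = 1/72
Σ = -5/72  ⇒  CG² = 6912/175×(-5/72)² = 4/21
CG = −√(4/21) = -0.436436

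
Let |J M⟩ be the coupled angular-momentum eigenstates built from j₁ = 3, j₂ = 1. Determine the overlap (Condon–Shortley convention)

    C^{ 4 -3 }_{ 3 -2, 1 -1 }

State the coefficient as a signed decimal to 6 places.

+0.866025  (= +√(3/4))

√[9·0!6!2!/9! · 1!5!0!2!1!7!] = √(43200)
  +(−1)^0/∏(0,0,5,0,1,2)! = 1/240  (running 1/240)
⟨..|..⟩ = √(43200)·(1/240) = +0.866025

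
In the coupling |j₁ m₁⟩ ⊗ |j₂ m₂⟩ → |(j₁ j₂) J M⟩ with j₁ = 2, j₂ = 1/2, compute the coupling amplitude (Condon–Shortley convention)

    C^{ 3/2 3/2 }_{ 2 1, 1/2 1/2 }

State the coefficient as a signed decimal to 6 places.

-0.447214  (= −√(1/5))

j₁+j₂−J=1  J+j₁−j₂=3  J−j₁+j₂=0  j₁+j₂+J+1=5
(j₁±m₁, j₂±m₂, J±M) = (3,1,1,0,3,0)
P² = 36/5
sum k=1..1:
  [1] −1/6 = -1/6
S = -1/6
C² = P²·S² = 1/5 ; C = -0.447214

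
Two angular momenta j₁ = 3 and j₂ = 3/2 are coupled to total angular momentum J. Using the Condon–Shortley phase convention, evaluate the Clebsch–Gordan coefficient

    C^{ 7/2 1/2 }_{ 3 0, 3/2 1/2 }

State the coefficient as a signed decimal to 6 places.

√[8·1!5!2!/9! · 3!3!2!1!4!3!] = √(384/7)
  +(−1)^0/∏(0,1,3,2,2,0)! = 1/24  (running 1/24)
  +(−1)^1/∏(1,0,2,1,3,1)! = -1/12  (running -1/24)
⟨..|..⟩ = √(384/7)·(-1/24) = -0.308607

−√(2/21) = -0.308607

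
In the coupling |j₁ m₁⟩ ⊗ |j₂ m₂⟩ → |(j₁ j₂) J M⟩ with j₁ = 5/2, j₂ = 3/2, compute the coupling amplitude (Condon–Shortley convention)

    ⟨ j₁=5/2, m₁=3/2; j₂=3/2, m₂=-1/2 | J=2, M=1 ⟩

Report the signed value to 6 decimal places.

j₁+j₂−J=2  J+j₁−j₂=3  J−j₁+j₂=1  j₁+j₂+J+1=7
(j₁±m₁, j₂±m₂, J±M) = (4,1,1,2,3,1)
P² = 24/7
sum k=0..1:
  [0] +1/4 = 1/4
  [1] −1/6 = -1/6
S = 1/12
C² = P²·S² = 1/42 ; C = +0.154303

+√(1/42) ≈ +0.154303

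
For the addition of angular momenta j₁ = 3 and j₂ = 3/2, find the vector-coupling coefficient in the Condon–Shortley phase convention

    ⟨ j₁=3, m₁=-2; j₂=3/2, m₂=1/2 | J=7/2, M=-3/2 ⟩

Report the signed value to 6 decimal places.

j₁+j₂−J=1  J+j₁−j₂=5  J−j₁+j₂=2  j₁+j₂+J+1=9
(j₁±m₁, j₂±m₂, J±M) = (1,5,2,1,2,5)
P² = 6400/21
sum k=0..1:
  [0] +1/240 = 1/240
  [1] −1/24 = -1/24
S = -3/80
C² = P²·S² = 3/7 ; C = -0.654654

-0.654654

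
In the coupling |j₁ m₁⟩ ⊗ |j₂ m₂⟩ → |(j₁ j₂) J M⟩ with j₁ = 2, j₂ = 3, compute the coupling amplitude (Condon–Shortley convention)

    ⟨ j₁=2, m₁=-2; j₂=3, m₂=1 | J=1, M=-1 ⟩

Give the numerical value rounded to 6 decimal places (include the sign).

+√(1/35) ≈ +0.169031

√[3·4!0!2!/7! · 0!4!4!2!0!2!] = √(2304/35)
  +(−1)^4/∏(4,0,0,0,0,2)! = 1/48  (running 1/48)
⟨..|..⟩ = √(2304/35)·(1/48) = +0.169031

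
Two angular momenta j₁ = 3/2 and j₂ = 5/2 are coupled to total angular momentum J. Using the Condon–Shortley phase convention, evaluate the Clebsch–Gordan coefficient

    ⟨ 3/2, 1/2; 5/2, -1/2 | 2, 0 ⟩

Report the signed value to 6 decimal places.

-0.267261

j₁+j₂−J=2  J+j₁−j₂=1  J−j₁+j₂=3  j₁+j₂+J+1=7
(j₁±m₁, j₂±m₂, J±M) = (2,1,2,3,2,2)
P² = 8/7
sum k=0..1:
  [0] +1/4 = 1/4
  [1] −1/2 = -1/2
S = -1/4
C² = P²·S² = 1/14 ; C = -0.267261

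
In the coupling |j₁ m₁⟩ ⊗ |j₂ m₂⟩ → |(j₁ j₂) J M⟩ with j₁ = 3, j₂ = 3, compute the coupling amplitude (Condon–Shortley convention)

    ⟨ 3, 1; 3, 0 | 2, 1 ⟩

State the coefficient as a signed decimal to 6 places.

+0.154303  (= +√(1/42))

j₁+j₂−J=4  J+j₁−j₂=2  J−j₁+j₂=2  j₁+j₂+J+1=9
(j₁±m₁, j₂±m₂, J±M) = (4,2,3,3,3,1)
P² = 96/7
sum k=1..2:
  [1] −1/12 = -1/12
  [2] +1/8 = 1/8
S = 1/24
C² = P²·S² = 1/42 ; C = +0.154303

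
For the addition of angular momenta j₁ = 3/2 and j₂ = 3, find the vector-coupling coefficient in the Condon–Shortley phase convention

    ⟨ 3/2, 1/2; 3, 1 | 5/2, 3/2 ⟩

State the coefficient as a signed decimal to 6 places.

j₁+j₂−J=2  J+j₁−j₂=1  J−j₁+j₂=4  j₁+j₂+J+1=8
(j₁±m₁, j₂±m₂, J±M) = (2,1,4,2,4,1)
P² = 576/35
sum k=0..1:
  [0] +1/48 = 1/48
  [1] −1/6 = -1/6
S = -7/48
C² = P²·S² = 7/20 ; C = -0.591608

-0.591608  (= −√(7/20))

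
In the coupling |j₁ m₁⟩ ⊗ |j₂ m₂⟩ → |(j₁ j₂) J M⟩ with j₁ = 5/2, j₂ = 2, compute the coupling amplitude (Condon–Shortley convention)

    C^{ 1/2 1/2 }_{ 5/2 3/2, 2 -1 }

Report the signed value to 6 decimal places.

-0.516398

√[2·4!1!0!/6! · 4!1!1!3!1!0!] = √(48/5)
  +(−1)^1/∏(1,3,0,0,1,0)! = -1/6  (running -1/6)
⟨..|..⟩ = √(48/5)·(-1/6) = -0.516398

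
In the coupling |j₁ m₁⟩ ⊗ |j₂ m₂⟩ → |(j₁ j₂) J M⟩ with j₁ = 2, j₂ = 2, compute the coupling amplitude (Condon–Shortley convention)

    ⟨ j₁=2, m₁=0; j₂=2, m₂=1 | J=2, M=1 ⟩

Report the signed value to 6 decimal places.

√[5·2!2!2!/7! · 2!2!3!1!3!1!] = √(8/7)
  +(−1)^1/∏(1,1,1,2,1,0)! = -1/2  (running -1/2)
  +(−1)^2/∏(2,0,0,1,2,1)! = 1/4  (running -1/4)
⟨..|..⟩ = √(8/7)·(-1/4) = -0.267261

−√(1/14) ≈ -0.267261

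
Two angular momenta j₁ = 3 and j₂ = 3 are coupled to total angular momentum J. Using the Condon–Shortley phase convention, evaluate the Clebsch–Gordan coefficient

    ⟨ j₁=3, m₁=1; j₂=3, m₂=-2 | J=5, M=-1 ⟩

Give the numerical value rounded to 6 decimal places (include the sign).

+0.566947  (= +√(9/28))

√[11·1!5!5!/12! · 4!2!1!5!4!6!] = √(230400/7)
  +(−1)^0/∏(0,1,2,1,3,4)! = 1/288  (running 1/288)
  +(−1)^1/∏(1,0,1,0,4,5)! = -1/2880  (running 1/320)
⟨..|..⟩ = √(230400/7)·(1/320) = +0.566947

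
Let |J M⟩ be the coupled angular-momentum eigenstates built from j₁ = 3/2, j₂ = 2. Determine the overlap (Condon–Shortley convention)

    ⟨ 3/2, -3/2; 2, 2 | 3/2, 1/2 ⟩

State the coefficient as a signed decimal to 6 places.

√[4·2!1!2!/6! · 0!3!4!0!2!1!] = √(32/5)
  +(−1)^2/∏(2,0,1,2,0,0)! = 1/4  (running 1/4)
⟨..|..⟩ = √(32/5)·(1/4) = +0.632456

+0.632456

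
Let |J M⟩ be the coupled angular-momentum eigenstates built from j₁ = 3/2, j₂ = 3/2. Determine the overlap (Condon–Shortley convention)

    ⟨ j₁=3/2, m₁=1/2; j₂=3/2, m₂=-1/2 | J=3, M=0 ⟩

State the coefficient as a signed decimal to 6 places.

triangle: 0!×3!×3!/7! = 36/5040
(j±m)!: 2!×1!×1!×2!×3!×3! = 144
prefactor² = (2J+1)×Δ×N² = 36/5
  k=0: +1/(0!×0!×1!×1!×2!×2!) = 1/4
Σ = 1/4  ⇒  CG² = 36/5×1/4² = 9/20
CG = +√(9/20) = +0.670820

+0.670820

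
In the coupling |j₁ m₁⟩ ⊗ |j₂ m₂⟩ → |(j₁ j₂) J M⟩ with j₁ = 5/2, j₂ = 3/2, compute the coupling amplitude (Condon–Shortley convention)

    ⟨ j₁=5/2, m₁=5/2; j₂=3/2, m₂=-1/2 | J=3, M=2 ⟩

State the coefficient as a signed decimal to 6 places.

+0.645497

√[7·1!4!2!/8! · 5!0!1!2!5!1!] = √(240)
  +(−1)^0/∏(0,1,0,1,4,1)! = 1/24  (running 1/24)
⟨..|..⟩ = √(240)·(1/24) = +0.645497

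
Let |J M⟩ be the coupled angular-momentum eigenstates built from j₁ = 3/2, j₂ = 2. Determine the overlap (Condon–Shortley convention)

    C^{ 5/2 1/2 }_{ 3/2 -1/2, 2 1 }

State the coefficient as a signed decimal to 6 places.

√[6·1!2!3!/7! · 1!2!3!1!3!2!] = √(72/35)
  +(−1)^0/∏(0,1,2,3,0,0)! = 1/12  (running 1/12)
  +(−1)^1/∏(1,0,1,2,1,1)! = -1/2  (running -5/12)
⟨..|..⟩ = √(72/35)·(-5/12) = -0.597614

−√(5/14) ≈ -0.597614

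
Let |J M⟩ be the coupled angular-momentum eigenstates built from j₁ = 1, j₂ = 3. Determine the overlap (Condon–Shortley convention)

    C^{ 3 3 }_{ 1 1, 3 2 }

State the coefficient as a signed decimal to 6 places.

+0.500000

j₁+j₂−J=1  J+j₁−j₂=1  J−j₁+j₂=5  j₁+j₂+J+1=8
(j₁±m₁, j₂±m₂, J±M) = (2,0,5,1,6,0)
P² = 3600
sum k=0..0:
  [0] +1/120 = 1/120
S = 1/120
C² = P²·S² = 1/4 ; C = +0.500000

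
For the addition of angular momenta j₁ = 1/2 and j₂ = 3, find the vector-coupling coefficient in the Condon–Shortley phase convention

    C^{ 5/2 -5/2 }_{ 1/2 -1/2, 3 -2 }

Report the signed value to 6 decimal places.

j₁+j₂−J=1  J+j₁−j₂=0  J−j₁+j₂=5  j₁+j₂+J+1=7
(j₁±m₁, j₂±m₂, J±M) = (0,1,1,5,0,5)
P² = 14400/7
sum k=1..1:
  [1] −1/120 = -1/120
S = -1/120
C² = P²·S² = 1/7 ; C = -0.377964

−√(1/7) = -0.377964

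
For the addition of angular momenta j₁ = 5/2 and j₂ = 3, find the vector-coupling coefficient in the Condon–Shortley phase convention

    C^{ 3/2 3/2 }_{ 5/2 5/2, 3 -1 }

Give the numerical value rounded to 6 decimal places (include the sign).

+√(1/14) ≈ +0.267261

√[4·4!1!2!/8! · 5!0!2!4!3!0!] = √(1152/7)
  +(−1)^0/∏(0,4,0,2,1,0)! = 1/48  (running 1/48)
⟨..|..⟩ = √(1152/7)·(1/48) = +0.267261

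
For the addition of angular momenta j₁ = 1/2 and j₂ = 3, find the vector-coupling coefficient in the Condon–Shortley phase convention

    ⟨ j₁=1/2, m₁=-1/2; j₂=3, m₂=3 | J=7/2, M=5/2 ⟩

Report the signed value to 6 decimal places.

√[8·0!1!6!/8! · 0!1!6!0!6!1!] = √(518400/7)
  +(−1)^0/∏(0,0,1,6,0,0)! = 1/720  (running 1/720)
⟨..|..⟩ = √(518400/7)·(1/720) = +0.377964

+0.377964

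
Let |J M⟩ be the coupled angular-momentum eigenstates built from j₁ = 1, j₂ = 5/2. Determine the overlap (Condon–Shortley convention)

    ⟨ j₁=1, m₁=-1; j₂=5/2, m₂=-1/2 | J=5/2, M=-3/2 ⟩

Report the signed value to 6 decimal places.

triangle: 1!·1!·4!/7! = 24/5040
(j±m)!: 0!·2!·2!·3!·1!·4! = 576
prefactor² = (2J+1)·Δ·N² = 576/35
  k=1: −1/(1!·0!·1!·1!·0!·3!) = -1/6
Σ = -1/6  ⇒  CG² = 576/35·(-1/6)² = 16/35
CG = −√(16/35) = -0.676123

−√(16/35) = -0.676123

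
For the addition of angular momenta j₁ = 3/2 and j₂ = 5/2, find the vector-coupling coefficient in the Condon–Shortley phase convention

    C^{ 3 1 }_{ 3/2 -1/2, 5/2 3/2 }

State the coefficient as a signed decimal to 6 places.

-0.639010

triangle: 1!*2!*4!/8! = 48/40320
(j±m)!: 1!*2!*4!*1!*4!*2! = 2304
prefactor² = (2J+1)*Δ*N² = 96/5
  k=0: +1/(0!*1!*2!*4!*0!*0!) = 1/48
  k=1: −1/(1!*0!*1!*3!*1!*1!) = -1/6
Σ = -7/48  ⇒  CG² = 96/5*(-7/48)² = 49/120
CG = −√(49/120) = -0.639010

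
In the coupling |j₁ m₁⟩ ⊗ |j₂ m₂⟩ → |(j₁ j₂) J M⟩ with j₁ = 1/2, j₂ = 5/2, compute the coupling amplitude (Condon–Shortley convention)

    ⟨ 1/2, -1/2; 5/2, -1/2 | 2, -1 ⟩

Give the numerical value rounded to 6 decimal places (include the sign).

-0.577350

√[5·1!0!4!/6! · 0!1!2!3!1!3!] = √(12)
  +(−1)^1/∏(1,0,0,1,0,3)! = -1/6  (running -1/6)
⟨..|..⟩ = √(12)·(-1/6) = -0.577350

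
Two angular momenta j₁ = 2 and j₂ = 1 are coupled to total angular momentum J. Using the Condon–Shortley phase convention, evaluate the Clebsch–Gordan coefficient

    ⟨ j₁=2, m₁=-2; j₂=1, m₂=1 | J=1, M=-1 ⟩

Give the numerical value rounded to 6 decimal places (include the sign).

+√(3/5) = +0.774597

triangle: 2!*2!*0!/5! = 4/120
(j±m)!: 0!*4!*2!*0!*0!*2! = 96
prefactor² = (2J+1)*Δ*N² = 48/5
  k=2: +1/(2!*0!*2!*0!*0!*0!) = 1/4
Σ = 1/4  ⇒  CG² = 48/5*1/4² = 3/5
CG = +√(3/5) = +0.774597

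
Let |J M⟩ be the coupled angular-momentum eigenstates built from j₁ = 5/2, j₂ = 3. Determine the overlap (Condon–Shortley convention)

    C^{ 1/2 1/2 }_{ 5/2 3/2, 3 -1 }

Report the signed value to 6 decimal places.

−√(2/21) ≈ -0.308607

j₁+j₂−J=5  J+j₁−j₂=0  J−j₁+j₂=1  j₁+j₂+J+1=7
(j₁±m₁, j₂±m₂, J±M) = (4,1,2,4,1,0)
P² = 384/7
sum k=1..1:
  [1] −1/24 = -1/24
S = -1/24
C² = P²·S² = 2/21 ; C = -0.308607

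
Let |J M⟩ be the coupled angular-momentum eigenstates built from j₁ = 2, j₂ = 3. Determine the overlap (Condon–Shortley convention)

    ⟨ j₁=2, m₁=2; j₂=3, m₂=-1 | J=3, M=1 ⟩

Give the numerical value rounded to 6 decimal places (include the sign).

j₁+j₂−J=2  J+j₁−j₂=2  J−j₁+j₂=4  j₁+j₂+J+1=9
(j₁±m₁, j₂±m₂, J±M) = (4,0,2,4,4,2)
P² = 512/5
sum k=0..0:
  [0] +1/16 = 1/16
S = 1/16
C² = P²·S² = 2/5 ; C = +0.632456

+0.632456  (= +√(2/5))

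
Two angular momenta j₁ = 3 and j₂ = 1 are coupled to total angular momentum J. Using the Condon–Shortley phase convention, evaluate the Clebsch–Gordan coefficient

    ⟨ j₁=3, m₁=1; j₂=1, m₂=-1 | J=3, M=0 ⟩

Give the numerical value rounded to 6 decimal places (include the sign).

j₁+j₂−J=1  J+j₁−j₂=5  J−j₁+j₂=1  j₁+j₂+J+1=8
(j₁±m₁, j₂±m₂, J±M) = (4,2,0,2,3,3)
P² = 72
sum k=0..0:
  [0] +1/12 = 1/12
S = 1/12
C² = P²·S² = 1/2 ; C = +0.707107

+0.707107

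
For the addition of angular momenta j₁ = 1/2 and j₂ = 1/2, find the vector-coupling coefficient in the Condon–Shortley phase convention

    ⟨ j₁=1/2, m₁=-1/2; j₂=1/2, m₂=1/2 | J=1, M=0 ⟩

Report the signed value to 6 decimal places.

√[3·0!1!1!/3! · 0!1!1!0!1!1!] = √(1/2)
  +(−1)^0/∏(0,0,1,1,0,0)! = 1  (running 1)
⟨..|..⟩ = √(1/2)·(1) = +0.707107

+√(1/2) ≈ +0.707107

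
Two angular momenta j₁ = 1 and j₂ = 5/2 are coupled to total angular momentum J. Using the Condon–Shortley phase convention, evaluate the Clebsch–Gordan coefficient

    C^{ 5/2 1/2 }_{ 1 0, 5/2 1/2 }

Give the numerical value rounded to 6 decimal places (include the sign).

−√(1/35) = -0.169031

triangle: 1!×1!×4!/7! = 24/5040
(j±m)!: 1!×1!×3!×2!×3!×2! = 144
prefactor² = (2J+1)×Δ×N² = 144/35
  k=0: +1/(0!×1!×1!×3!×0!×1!) = 1/6
  k=1: −1/(1!×0!×0!×2!×1!×2!) = -1/4
Σ = -1/12  ⇒  CG² = 144/35×(-1/12)² = 1/35
CG = −√(1/35) = -0.169031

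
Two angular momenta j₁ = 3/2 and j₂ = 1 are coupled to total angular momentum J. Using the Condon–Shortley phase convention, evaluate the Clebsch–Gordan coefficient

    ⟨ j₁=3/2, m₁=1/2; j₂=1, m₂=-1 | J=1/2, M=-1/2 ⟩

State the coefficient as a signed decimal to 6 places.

+√(1/6) = +0.408248

triangle: 2!*1!*0!/4! = 2/24
(j±m)!: 2!*1!*0!*2!*0!*1! = 4
prefactor² = (2J+1)*Δ*N² = 2/3
  k=0: +1/(0!*2!*1!*0!*0!*0!) = 1/2
Σ = 1/2  ⇒  CG² = 2/3*1/2² = 1/6
CG = +√(1/6) = +0.408248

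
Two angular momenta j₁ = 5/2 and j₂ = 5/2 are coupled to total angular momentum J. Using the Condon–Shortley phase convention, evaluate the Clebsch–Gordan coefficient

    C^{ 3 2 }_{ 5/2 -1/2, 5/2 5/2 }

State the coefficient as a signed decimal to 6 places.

√[7·2!3!3!/9! · 2!3!5!0!5!1!] = √(240)
  +(−1)^2/∏(2,0,1,3,2,0)! = 1/24  (running 1/24)
⟨..|..⟩ = √(240)·(1/24) = +0.645497

+√(5/12) = +0.645497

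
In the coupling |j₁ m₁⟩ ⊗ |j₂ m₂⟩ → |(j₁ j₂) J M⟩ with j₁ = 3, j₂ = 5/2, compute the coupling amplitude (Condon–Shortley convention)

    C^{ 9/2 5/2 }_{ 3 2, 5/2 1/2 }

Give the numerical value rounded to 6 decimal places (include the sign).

triangle: 1!×5!×4!/11! = 2880/39916800
(j±m)!: 5!×1!×3!×2!×7!×2! = 14515200
prefactor² = (2J+1)×Δ×N² = 115200/11
  k=0: +1/(0!×1!×1!×3!×4!×1!) = 1/144
  k=1: −1/(1!×0!×0!×2!×5!×2!) = -1/480
Σ = 7/1440  ⇒  CG² = 115200/11×7/1440² = 49/198
CG = +√(49/198) = +0.497468

+√(49/198) = +0.497468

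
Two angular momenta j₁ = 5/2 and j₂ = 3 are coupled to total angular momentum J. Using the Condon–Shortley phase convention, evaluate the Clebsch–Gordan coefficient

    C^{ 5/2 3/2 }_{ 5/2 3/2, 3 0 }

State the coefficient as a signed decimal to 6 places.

j₁+j₂−J=3  J+j₁−j₂=2  J−j₁+j₂=3  j₁+j₂+J+1=9
(j₁±m₁, j₂±m₂, J±M) = (4,1,3,3,4,1)
P² = 864/35
sum k=0..1:
  [0] +1/36 = 1/36
  [1] −1/8 = -1/8
S = -7/72
C² = P²·S² = 7/30 ; C = -0.483046

−√(7/30) = -0.483046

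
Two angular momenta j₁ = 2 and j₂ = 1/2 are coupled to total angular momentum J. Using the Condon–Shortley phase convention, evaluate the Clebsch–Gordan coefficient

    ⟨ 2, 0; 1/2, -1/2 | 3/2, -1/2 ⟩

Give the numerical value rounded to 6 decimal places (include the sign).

+0.632456

√[4·1!3!0!/5! · 2!2!0!1!1!2!] = √(8/5)
  +(−1)^0/∏(0,1,2,0,1,0)! = 1/2  (running 1/2)
⟨..|..⟩ = √(8/5)·(1/2) = +0.632456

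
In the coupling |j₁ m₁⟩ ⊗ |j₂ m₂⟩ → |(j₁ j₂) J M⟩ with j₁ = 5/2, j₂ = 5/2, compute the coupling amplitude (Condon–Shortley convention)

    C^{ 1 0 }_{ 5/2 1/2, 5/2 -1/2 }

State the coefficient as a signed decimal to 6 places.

√[3·4!1!1!/7! · 3!2!2!3!1!1!] = √(72/35)
  +(−1)^1/∏(1,3,1,1,0,0)! = -1/6  (running -1/6)
  +(−1)^2/∏(2,2,0,0,1,1)! = 1/4  (running 1/12)
⟨..|..⟩ = √(72/35)·(1/12) = +0.119523

+√(1/70) ≈ +0.119523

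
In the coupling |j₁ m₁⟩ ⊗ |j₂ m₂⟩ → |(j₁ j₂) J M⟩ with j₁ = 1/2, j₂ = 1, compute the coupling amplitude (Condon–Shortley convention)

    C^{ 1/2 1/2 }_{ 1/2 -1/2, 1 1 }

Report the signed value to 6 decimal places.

√[2·1!0!1!/3! · 0!1!2!0!1!0!] = √(2/3)
  +(−1)^1/∏(1,0,0,1,0,0)! = -1  (running -1)
⟨..|..⟩ = √(2/3)·(-1) = -0.816497

-0.816497  (= −√(2/3))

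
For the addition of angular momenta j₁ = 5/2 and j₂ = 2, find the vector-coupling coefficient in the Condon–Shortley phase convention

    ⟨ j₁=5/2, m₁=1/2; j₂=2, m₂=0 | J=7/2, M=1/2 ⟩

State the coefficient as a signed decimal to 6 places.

+0.195180  (= +√(4/105))

j₁+j₂−J=1  J+j₁−j₂=4  J−j₁+j₂=3  j₁+j₂+J+1=9
(j₁±m₁, j₂±m₂, J±M) = (3,2,2,2,4,3)
P² = 768/35
sum k=0..1:
  [0] +1/8 = 1/8
  [1] −1/12 = -1/12
S = 1/24
C² = P²·S² = 4/105 ; C = +0.195180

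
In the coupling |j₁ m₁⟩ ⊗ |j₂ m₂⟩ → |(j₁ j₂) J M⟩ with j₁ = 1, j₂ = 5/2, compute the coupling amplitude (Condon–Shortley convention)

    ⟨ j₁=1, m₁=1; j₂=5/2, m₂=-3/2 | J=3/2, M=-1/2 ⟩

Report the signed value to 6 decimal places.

√[4·2!0!3!/6! · 2!0!1!4!1!2!] = √(32/5)
  +(−1)^0/∏(0,2,0,1,0,2)! = 1/4  (running 1/4)
⟨..|..⟩ = √(32/5)·(1/4) = +0.632456

+0.632456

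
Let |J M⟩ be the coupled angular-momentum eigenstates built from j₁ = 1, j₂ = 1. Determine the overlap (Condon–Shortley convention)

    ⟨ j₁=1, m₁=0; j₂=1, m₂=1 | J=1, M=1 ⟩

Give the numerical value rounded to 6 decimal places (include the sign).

j₁+j₂−J=1  J+j₁−j₂=1  J−j₁+j₂=1  j₁+j₂+J+1=4
(j₁±m₁, j₂±m₂, J±M) = (1,1,2,0,2,0)
P² = 1/2
sum k=1..1:
  [1] −1/1 = -1
S = -1
C² = P²·S² = 1/2 ; C = -0.707107

−√(1/2) = -0.707107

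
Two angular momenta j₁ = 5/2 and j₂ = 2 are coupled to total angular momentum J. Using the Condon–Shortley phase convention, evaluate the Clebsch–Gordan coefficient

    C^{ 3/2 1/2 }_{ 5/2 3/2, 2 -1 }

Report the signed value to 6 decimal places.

√[4·3!2!1!/7! · 4!1!1!3!2!1!] = √(96/35)
  +(−1)^0/∏(0,3,1,1,1,0)! = 1/6  (running 1/6)
  +(−1)^1/∏(1,2,0,0,2,1)! = -1/4  (running -1/12)
⟨..|..⟩ = √(96/35)·(-1/12) = -0.138013

−√(2/105) ≈ -0.138013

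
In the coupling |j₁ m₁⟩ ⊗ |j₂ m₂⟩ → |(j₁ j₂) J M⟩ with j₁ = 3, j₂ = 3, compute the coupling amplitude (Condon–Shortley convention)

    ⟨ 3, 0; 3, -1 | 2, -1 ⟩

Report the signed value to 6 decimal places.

triangle: 4!×2!×2!/9! = 96/362880
(j±m)!: 3!×3!×2!×4!×1!×3! = 10368
prefactor² = (2J+1)×Δ×N² = 96/7
  k=1: −1/(1!×3!×2!×1!×0!×1!) = -1/12
  k=2: +1/(2!×2!×1!×0!×1!×2!) = 1/8
Σ = 1/24  ⇒  CG² = 96/7×1/24² = 1/42
CG = +√(1/42) = +0.154303

+0.154303  (= +√(1/42))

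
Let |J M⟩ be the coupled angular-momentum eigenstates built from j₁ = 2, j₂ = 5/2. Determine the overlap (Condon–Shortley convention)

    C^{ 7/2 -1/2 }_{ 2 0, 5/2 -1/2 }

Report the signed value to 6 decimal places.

√[8·1!3!4!/9! · 2!2!2!3!3!4!] = √(768/35)
  +(−1)^0/∏(0,1,2,2,1,2)! = 1/8  (running 1/8)
  +(−1)^1/∏(1,0,1,1,2,3)! = -1/12  (running 1/24)
⟨..|..⟩ = √(768/35)·(1/24) = +0.195180

+0.195180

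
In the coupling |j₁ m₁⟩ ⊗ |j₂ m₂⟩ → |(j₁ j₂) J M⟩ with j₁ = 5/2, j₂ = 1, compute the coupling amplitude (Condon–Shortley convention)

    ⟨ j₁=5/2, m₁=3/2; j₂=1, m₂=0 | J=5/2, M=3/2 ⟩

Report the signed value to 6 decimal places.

triangle: 1!×4!×1!/7! = 24/5040
(j±m)!: 4!×1!×1!×1!×4!×1! = 576
prefactor² = (2J+1)×Δ×N² = 576/35
  k=0: +1/(0!×1!×1!×1!×3!×0!) = 1/6
  k=1: −1/(1!×0!×0!×0!×4!×1!) = -1/24
Σ = 1/8  ⇒  CG² = 576/35×1/8² = 9/35
CG = +√(9/35) = +0.507093

+0.507093  (= +√(9/35))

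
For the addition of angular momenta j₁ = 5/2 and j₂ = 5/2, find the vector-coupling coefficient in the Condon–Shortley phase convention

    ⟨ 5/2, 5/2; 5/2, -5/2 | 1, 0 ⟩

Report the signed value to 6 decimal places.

+√(5/14) ≈ +0.597614

√[3·4!1!1!/7! · 5!0!0!5!1!1!] = √(1440/7)
  +(−1)^0/∏(0,4,0,0,1,1)! = 1/24  (running 1/24)
⟨..|..⟩ = √(1440/7)·(1/24) = +0.597614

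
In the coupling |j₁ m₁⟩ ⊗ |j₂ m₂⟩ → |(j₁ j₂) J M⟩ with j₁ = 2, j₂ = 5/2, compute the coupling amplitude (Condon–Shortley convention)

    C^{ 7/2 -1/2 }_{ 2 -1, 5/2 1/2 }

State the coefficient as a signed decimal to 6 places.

triangle: 1!×3!×4!/9! = 144/362880
(j±m)!: 1!×3!×3!×2!×3!×4! = 10368
prefactor² = (2J+1)×Δ×N² = 1152/35
  k=0: +1/(0!×1!×3!×3!×0!×1!) = 1/36
  k=1: −1/(1!×0!×2!×2!×1!×2!) = -1/8
Σ = -7/72  ⇒  CG² = 1152/35×(-7/72)² = 14/45
CG = −√(14/45) = -0.557773

-0.557773  (= −√(14/45))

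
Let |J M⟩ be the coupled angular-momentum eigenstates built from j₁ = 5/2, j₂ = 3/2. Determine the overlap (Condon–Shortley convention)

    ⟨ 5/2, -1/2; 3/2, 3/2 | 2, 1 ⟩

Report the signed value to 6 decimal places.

j₁+j₂−J=2  J+j₁−j₂=3  J−j₁+j₂=1  j₁+j₂+J+1=7
(j₁±m₁, j₂±m₂, J±M) = (2,3,3,0,3,1)
P² = 36/7
sum k=2..2:
  [2] +1/4 = 1/4
S = 1/4
C² = P²·S² = 9/28 ; C = +0.566947

+0.566947  (= +√(9/28))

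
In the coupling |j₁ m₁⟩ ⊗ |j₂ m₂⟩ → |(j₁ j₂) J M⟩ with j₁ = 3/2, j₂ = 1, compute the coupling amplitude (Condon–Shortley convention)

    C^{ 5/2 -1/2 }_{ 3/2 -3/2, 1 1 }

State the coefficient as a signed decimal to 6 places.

+√(1/10) = +0.316228

triangle: 0!·3!·2!/6! = 12/720
(j±m)!: 0!·3!·2!·0!·2!·3! = 144
prefactor² = (2J+1)·Δ·N² = 72/5
  k=0: +1/(0!·0!·3!·2!·0!·0!) = 1/12
Σ = 1/12  ⇒  CG² = 72/5·1/12² = 1/10
CG = +√(1/10) = +0.316228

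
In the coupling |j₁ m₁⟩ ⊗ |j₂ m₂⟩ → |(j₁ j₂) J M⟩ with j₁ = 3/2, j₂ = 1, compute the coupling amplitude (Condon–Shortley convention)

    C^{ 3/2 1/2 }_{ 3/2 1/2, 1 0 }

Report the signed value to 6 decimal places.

j₁+j₂−J=1  J+j₁−j₂=2  J−j₁+j₂=1  j₁+j₂+J+1=5
(j₁±m₁, j₂±m₂, J±M) = (2,1,1,1,2,1)
P² = 4/15
sum k=0..1:
  [0] +1/1 = 1
  [1] −1/2 = -1/2
S = 1/2
C² = P²·S² = 1/15 ; C = +0.258199

+0.258199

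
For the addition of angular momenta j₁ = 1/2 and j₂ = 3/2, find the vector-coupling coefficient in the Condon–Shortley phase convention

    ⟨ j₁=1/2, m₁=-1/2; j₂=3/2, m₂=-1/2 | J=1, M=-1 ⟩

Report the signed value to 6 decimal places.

−√(1/4) ≈ -0.500000

√[3·1!0!2!/4! · 0!1!1!2!0!2!] = √(1)
  +(−1)^1/∏(1,0,0,0,0,2)! = -1/2  (running -1/2)
⟨..|..⟩ = √(1)·(-1/2) = -0.500000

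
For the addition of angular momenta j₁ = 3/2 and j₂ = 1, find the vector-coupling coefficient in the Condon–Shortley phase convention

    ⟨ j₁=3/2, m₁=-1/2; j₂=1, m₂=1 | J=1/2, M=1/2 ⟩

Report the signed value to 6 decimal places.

+√(1/6) = +0.408248

j₁+j₂−J=2  J+j₁−j₂=1  J−j₁+j₂=0  j₁+j₂+J+1=4
(j₁±m₁, j₂±m₂, J±M) = (1,2,2,0,1,0)
P² = 2/3
sum k=2..2:
  [2] +1/2 = 1/2
S = 1/2
C² = P²·S² = 1/6 ; C = +0.408248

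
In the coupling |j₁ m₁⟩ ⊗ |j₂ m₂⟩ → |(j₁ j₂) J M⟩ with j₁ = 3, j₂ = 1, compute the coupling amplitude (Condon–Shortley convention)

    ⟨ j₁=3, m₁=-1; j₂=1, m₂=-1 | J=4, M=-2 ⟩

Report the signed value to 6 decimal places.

+√(15/28) = +0.731925

j₁+j₂−J=0  J+j₁−j₂=6  J−j₁+j₂=2  j₁+j₂+J+1=9
(j₁±m₁, j₂±m₂, J±M) = (2,4,0,2,2,6)
P² = 34560/7
sum k=0..0:
  [0] +1/96 = 1/96
S = 1/96
C² = P²·S² = 15/28 ; C = +0.731925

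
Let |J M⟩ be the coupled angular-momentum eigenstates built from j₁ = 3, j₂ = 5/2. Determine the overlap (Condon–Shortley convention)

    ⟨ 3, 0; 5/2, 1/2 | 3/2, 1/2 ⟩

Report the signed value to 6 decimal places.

+√(4/35) = +0.338062

triangle: 4!*2!*1!/8! = 48/40320
(j±m)!: 3!*3!*3!*2!*2!*1! = 864
prefactor² = (2J+1)*Δ*N² = 144/35
  k=2: +1/(2!*2!*1!*1!*1!*0!) = 1/4
  k=3: −1/(3!*1!*0!*0!*2!*1!) = -1/12
Σ = 1/6  ⇒  CG² = 144/35*1/6² = 4/35
CG = +√(4/35) = +0.338062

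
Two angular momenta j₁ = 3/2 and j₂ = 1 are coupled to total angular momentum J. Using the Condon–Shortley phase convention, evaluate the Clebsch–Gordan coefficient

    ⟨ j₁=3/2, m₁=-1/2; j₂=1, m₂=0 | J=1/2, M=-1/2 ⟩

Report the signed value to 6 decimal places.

triangle: 2!*1!*0!/4! = 2/24
(j±m)!: 1!*2!*1!*1!*0!*1! = 2
prefactor² = (2J+1)*Δ*N² = 1/3
  k=1: −1/(1!*1!*1!*0!*0!*0!) = -1
Σ = -1  ⇒  CG² = 1/3*(-1)² = 1/3
CG = −√(1/3) = -0.577350

−√(1/3) = -0.577350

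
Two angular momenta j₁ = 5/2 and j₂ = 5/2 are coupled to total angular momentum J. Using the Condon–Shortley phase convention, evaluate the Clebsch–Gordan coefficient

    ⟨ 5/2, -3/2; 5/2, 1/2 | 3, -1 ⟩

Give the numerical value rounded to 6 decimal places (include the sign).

√[7·2!3!3!/9! · 1!4!3!2!2!4!] = √(96/5)
  +(−1)^1/∏(1,1,3,2,0,1)! = -1/12  (running -1/12)
  +(−1)^2/∏(2,0,2,1,1,2)! = 1/8  (running 1/24)
⟨..|..⟩ = √(96/5)·(1/24) = +0.182574

+0.182574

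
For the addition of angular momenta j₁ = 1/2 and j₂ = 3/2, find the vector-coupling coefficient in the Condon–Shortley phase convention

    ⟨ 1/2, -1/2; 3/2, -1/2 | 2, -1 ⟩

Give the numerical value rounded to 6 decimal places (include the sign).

+0.866025

√[5·0!1!3!/5! · 0!1!1!2!1!3!] = √(3)
  +(−1)^0/∏(0,0,1,1,0,2)! = 1/2  (running 1/2)
⟨..|..⟩ = √(3)·(1/2) = +0.866025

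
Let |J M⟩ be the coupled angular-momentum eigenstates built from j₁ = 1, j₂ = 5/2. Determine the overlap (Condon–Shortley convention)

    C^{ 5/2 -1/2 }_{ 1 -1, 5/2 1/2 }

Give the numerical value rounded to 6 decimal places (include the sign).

√[6·1!1!4!/7! · 0!2!3!2!2!3!] = √(288/35)
  +(−1)^1/∏(1,0,1,2,0,2)! = -1/4  (running -1/4)
⟨..|..⟩ = √(288/35)·(-1/4) = -0.717137

−√(18/35) = -0.717137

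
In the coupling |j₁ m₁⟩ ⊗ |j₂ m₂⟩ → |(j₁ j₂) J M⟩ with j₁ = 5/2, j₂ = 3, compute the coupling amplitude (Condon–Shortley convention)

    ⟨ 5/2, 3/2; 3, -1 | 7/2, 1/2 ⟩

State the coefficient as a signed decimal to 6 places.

+√(8/63) = +0.356348

√[8·2!3!4!/10! · 4!1!2!4!4!3!] = √(18432/175)
  +(−1)^0/∏(0,2,1,2,2,2)! = 1/16  (running 1/16)
  +(−1)^1/∏(1,1,0,1,3,3)! = -1/36  (running 5/144)
⟨..|..⟩ = √(18432/175)·(5/144) = +0.356348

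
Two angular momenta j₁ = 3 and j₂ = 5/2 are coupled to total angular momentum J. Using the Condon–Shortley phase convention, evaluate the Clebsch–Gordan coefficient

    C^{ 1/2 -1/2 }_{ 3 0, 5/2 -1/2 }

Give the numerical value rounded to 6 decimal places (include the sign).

√[2·5!1!0!/7! · 3!3!2!3!0!1!] = √(144/7)
  +(−1)^2/∏(2,3,1,0,0,0)! = 1/12  (running 1/12)
⟨..|..⟩ = √(144/7)·(1/12) = +0.377964

+√(1/7) ≈ +0.377964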